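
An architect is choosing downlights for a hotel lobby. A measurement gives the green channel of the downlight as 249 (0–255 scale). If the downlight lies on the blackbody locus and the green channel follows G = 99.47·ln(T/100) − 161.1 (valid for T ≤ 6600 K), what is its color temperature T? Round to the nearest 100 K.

6200 K

ln t = (249 + 161.1) / 99.47 = 4.1229.
t = e^4.1229 = 61.735.
T = 100·t = 6174 K → 6200 K to the nearest 100 K.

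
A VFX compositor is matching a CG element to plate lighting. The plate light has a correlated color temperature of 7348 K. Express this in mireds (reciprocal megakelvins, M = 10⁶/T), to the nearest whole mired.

136 mireds

M = 10⁶ / 7348 = 136.091 → 136 mireds.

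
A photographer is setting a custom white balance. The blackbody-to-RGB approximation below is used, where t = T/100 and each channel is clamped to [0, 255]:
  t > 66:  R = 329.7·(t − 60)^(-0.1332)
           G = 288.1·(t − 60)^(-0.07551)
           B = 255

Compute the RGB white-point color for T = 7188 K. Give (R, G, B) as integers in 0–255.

(237, 239, 255)

t = 7188/100 = 71.88; the t > 66 branch applies.
R = 329.7·(71.88 − 60)^(-0.1332) = 329.7·11.88^(-0.1332) = 329.7·0.71917 = 237.112.
G = 288.1·(71.88 − 60)^(-0.07551) = 288.1·11.88^(-0.07551) = 288.1·0.82955 = 238.992.
B = 255 by definition for t > 66.
Rounded: (237, 239, 255).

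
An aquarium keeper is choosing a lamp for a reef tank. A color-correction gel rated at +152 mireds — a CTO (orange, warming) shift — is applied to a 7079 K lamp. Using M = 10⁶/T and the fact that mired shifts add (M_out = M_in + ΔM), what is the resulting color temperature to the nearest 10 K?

3410 K

M_in = 10⁶/7079 = 141.26 mireds.
M_out = 141.26 + (+152) = 293.26 mireds.
T_out = 10⁶/293.26 = 3409.9 K → 3410 K.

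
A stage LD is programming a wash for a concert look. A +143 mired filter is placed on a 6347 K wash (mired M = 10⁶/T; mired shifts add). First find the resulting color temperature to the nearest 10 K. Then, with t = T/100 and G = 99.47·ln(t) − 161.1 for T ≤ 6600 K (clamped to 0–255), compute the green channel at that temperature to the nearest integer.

188

M_in = 10⁶/6347 = 157.55; M_out = 157.55 + (+143) = 300.55.
T_out = 10⁶/300.55 = 3327.2 K → 3330 K; t = 33.3.
G = 99.47·ln 33.3 − 161.1 = 99.47·3.5056 − 161.1 = 187.598.
Rounded: 188.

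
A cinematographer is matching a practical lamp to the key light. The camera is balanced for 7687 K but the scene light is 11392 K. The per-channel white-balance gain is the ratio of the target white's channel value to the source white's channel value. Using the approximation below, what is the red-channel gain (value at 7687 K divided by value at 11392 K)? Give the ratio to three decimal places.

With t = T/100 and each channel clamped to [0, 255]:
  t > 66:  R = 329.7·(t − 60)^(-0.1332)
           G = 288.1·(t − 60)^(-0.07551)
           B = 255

1.167

At 11392 K (t = 113.92):
  R = 329.7·(113.92 − 60)^(-0.1332) = 329.7·53.92^(-0.1332) = 329.7·0.58794 = 193.843.
At 7687 K (t = 76.87):
  R = 329.7·(76.87 − 60)^(-0.1332) = 329.7·16.87^(-0.1332) = 329.7·0.68635 = 226.291.
Gain = 226.291 / 193.843 = 1.1674 → 1.167.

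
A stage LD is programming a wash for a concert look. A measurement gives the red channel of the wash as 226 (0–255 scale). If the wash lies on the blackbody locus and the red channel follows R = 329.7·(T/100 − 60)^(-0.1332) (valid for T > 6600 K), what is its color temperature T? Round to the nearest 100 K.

(t − 60)^(-0.1332) = 226/329.7 = 0.68547.
t − 60 = 0.68547^(1/-0.1332) = 0.68547^(-7.508) = 17.034, so t = 77.034.
T = 100·t = 7703 K → 7700 K to the nearest 100 K.

7700 K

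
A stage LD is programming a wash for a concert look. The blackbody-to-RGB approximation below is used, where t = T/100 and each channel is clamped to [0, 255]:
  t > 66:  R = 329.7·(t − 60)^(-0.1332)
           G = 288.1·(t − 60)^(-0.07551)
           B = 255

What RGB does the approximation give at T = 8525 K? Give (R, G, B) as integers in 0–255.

(214, 226, 255)

t = 8525/100 = 85.25; the t > 66 branch applies.
R = 329.7·(85.25 − 60)^(-0.1332) = 329.7·25.25^(-0.1332) = 329.7·0.65046 = 214.456.
G = 288.1·(85.25 − 60)^(-0.07551) = 288.1·25.25^(-0.07551) = 288.1·0.78364 = 225.766.
B = 255 by definition for t > 66.
Rounded: (214, 226, 255).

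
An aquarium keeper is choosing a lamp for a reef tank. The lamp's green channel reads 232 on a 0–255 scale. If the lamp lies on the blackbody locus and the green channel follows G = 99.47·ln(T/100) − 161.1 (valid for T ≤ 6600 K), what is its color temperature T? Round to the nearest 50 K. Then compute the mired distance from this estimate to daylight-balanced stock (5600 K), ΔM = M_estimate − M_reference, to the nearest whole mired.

ln t = (232 + 161.1) / 99.47 = 3.9519.
t = e^3.9519 = 52.036.
T = 100·t = 5204 K → 5200 K to the nearest 50 K.
M_estimate = 10⁶/5200 = 192.31; M_reference = 10⁶/5600 = 178.57.
ΔM = 192.31 − 178.57 = 13.74 → +14 mireds.

+14 mireds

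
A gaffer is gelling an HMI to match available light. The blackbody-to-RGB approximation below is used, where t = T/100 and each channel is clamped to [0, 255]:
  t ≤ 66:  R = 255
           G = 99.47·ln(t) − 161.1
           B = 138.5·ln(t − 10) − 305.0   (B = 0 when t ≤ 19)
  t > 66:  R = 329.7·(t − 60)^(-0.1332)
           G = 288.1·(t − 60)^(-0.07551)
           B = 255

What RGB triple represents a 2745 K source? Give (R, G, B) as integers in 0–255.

(255, 168, 91)

t = 2745/100 = 27.45; the t ≤ 66 branch applies.
R = 255 by definition for t ≤ 66.
G = 99.47·ln 27.45 − 161.1 = 99.47·3.3124 − 161.1 = 168.381.
B = 138.5·ln(27.45 − 10) − 305.0 = 138.5·ln 17.45 − 305.0 = 138.5·2.8593 − 305.0 = 91.019.
Rounded: (255, 168, 91).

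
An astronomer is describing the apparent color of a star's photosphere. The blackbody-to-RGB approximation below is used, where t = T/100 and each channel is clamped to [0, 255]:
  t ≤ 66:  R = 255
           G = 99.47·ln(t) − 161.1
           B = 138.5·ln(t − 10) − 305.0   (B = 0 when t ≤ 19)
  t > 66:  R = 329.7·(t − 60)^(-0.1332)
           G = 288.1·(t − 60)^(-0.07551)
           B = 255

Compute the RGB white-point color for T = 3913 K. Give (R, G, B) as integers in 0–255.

t = 3913/100 = 39.13; the t ≤ 66 branch applies.
R = 255 by definition for t ≤ 66.
G = 99.47·ln 39.13 − 161.1 = 99.47·3.6669 − 161.1 = 203.645.
B = 138.5·ln(39.13 − 10) − 305.0 = 138.5·ln 29.13 − 305.0 = 138.5·3.3718 − 305.0 = 161.990.
Rounded: (255, 204, 162).

(255, 204, 162)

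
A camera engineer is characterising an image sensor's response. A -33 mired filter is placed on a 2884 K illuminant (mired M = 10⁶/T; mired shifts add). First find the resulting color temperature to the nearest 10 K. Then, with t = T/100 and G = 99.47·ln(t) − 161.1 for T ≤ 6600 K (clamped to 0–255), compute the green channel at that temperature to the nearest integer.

M_in = 10⁶/2884 = 346.74; M_out = 346.74 + (-33) = 313.74.
T_out = 10⁶/313.74 = 3187.3 K → 3190 K; t = 31.9.
G = 99.47·ln 31.9 − 161.1 = 99.47·3.4626 − 161.1 = 183.325.
Rounded: 183.

183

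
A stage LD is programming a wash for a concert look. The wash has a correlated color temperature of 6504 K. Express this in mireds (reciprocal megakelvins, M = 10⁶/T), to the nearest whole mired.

154 mireds

M = 10⁶ / 6504 = 153.752 → 154 mireds.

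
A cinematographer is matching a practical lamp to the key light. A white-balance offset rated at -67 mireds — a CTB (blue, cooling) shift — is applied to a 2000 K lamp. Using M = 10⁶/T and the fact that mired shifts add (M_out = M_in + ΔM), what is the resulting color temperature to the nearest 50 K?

2300 K

M_in = 10⁶/2000 = 500.00 mireds.
M_out = 500.00 + (-67) = 433.00 mireds.
T_out = 10⁶/433.00 = 2309.5 K → 2300 K.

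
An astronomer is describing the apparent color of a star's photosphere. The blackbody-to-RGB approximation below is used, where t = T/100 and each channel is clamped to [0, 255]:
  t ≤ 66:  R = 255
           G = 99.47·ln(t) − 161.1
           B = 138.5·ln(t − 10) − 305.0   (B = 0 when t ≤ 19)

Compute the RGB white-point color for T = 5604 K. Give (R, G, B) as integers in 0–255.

t = 5604/100 = 56.04; the t ≤ 66 branch applies.
R = 255 by definition for t ≤ 66.
G = 99.47·ln 56.04 − 161.1 = 99.47·4.0261 − 161.1 = 239.373.
B = 138.5·ln(56.04 − 10) − 305.0 = 138.5·ln 46.04 − 305.0 = 138.5·3.8295 − 305.0 = 225.387.
Rounded: (255, 239, 225).

(255, 239, 225)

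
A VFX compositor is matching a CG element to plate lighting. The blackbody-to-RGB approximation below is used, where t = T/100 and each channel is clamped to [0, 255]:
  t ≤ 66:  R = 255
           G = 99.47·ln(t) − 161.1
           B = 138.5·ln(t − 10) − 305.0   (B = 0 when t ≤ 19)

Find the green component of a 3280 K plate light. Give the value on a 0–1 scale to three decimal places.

t = 3280/100 = 32.8; the t ≤ 66 branch applies.
G = 99.47·ln 32.8 − 161.1 = 99.47·3.4904 − 161.1 = 186.093.
On a 0–1 scale: 186.093/255 = 0.7298 → 0.730.

0.730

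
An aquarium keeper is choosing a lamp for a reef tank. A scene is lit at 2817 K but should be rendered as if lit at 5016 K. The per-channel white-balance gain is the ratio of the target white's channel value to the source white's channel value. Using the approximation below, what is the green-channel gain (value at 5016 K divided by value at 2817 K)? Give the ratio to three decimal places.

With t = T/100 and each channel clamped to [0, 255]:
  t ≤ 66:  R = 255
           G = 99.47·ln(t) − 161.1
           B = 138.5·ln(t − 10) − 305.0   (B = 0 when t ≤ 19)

At 2817 K (t = 28.17):
  G = 99.47·ln 28.17 − 161.1 = 99.47·3.3383 − 161.1 = 170.956.
At 5016 K (t = 50.16):
  G = 99.47·ln 50.16 − 161.1 = 99.47·3.9152 − 161.1 = 228.347.
Gain = 228.347 / 170.956 = 1.3357 → 1.336.

1.336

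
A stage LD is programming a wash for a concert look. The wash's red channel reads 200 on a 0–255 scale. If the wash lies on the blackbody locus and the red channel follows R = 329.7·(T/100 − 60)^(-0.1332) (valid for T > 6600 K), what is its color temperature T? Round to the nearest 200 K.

10200 K

(t − 60)^(-0.1332) = 200/329.7 = 0.60661.
t − 60 = 0.60661^(1/-0.1332) = 0.60661^(-7.508) = 42.638, so t = 102.638.
T = 100·t = 10264 K → 10200 K to the nearest 200 K.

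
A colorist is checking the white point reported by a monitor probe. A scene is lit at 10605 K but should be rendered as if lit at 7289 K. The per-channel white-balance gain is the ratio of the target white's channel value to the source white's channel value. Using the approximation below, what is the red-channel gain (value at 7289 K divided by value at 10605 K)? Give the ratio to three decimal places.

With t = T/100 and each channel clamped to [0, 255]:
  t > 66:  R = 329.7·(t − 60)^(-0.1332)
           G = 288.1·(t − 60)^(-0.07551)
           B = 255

At 10605 K (t = 106.05):
  R = 329.7·(106.05 − 60)^(-0.1332) = 329.7·46.05^(-0.1332) = 329.7·0.60042 = 197.960.
At 7289 K (t = 72.89):
  R = 329.7·(72.89 − 60)^(-0.1332) = 329.7·12.89^(-0.1332) = 329.7·0.71140 = 234.549.
Gain = 234.549 / 197.960 = 1.1848 → 1.185.

1.185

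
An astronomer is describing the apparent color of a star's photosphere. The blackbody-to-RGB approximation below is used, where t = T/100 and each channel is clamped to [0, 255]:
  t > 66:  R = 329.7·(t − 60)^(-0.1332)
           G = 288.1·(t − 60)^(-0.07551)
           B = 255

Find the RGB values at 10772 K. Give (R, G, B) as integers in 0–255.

(197, 215, 255)

t = 10772/100 = 107.72; the t > 66 branch applies.
R = 329.7·(107.72 − 60)^(-0.1332) = 329.7·47.72^(-0.1332) = 329.7·0.59758 = 197.023.
G = 288.1·(107.72 − 60)^(-0.07551) = 288.1·47.72^(-0.07551) = 288.1·0.74686 = 215.171.
B = 255 by definition for t > 66.
Rounded: (197, 215, 255).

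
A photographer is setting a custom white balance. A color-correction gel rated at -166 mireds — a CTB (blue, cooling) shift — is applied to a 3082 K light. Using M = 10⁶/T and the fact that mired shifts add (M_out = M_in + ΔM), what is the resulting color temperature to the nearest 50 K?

6300 K

M_in = 10⁶/3082 = 324.46 mireds.
M_out = 324.46 + (-166) = 158.46 mireds.
T_out = 10⁶/158.46 = 6310.6 K → 6300 K.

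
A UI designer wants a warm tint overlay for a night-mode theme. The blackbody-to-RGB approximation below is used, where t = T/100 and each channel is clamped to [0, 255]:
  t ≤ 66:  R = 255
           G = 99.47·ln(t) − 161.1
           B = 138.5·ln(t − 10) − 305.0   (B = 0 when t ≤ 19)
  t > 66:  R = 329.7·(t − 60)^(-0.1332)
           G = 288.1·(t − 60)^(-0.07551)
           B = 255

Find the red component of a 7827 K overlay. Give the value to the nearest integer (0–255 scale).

t = 7827/100 = 78.27; the t > 66 branch applies.
R = 329.7·(78.27 − 60)^(-0.1332) = 329.7·18.27^(-0.1332) = 329.7·0.67910 = 223.901.
Rounded: 224.

224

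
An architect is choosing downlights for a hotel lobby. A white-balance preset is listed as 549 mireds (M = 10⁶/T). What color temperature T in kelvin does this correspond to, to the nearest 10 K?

1820 K

T = 10⁶ / 549 = 1821.49 K → 1820 K.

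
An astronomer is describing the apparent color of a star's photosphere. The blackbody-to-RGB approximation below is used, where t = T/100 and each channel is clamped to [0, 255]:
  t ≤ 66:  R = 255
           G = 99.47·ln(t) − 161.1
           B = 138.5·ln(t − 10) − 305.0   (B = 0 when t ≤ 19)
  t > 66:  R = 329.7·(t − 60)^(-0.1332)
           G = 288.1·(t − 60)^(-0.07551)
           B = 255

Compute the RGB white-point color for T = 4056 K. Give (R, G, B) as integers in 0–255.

t = 4056/100 = 40.56; the t ≤ 66 branch applies.
R = 255 by definition for t ≤ 66.
G = 99.47·ln 40.56 − 161.1 = 99.47·3.7028 − 161.1 = 207.216.
B = 138.5·ln(40.56 − 10) − 305.0 = 138.5·ln 30.56 − 305.0 = 138.5·3.4197 − 305.0 = 168.627.
Rounded: (255, 207, 169).

(255, 207, 169)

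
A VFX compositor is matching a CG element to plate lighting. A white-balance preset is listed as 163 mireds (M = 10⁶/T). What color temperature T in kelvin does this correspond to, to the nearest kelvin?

T = 10⁶ / 163 = 6134.97 K → 6135 K.

6135 K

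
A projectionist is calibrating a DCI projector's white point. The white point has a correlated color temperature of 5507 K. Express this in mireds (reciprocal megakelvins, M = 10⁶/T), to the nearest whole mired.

M = 10⁶ / 5507 = 181.587 → 182 mireds.

182 mireds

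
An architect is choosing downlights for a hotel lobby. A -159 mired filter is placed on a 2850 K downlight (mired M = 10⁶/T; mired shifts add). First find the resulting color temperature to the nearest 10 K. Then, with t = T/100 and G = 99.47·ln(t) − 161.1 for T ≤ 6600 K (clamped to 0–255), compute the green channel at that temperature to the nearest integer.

232

M_in = 10⁶/2850 = 350.88; M_out = 350.88 + (-159) = 191.88.
T_out = 10⁶/191.88 = 5211.7 K → 5210 K; t = 52.1.
G = 99.47·ln 52.1 − 161.1 = 99.47·3.9532 − 161.1 = 232.121.
Rounded: 232.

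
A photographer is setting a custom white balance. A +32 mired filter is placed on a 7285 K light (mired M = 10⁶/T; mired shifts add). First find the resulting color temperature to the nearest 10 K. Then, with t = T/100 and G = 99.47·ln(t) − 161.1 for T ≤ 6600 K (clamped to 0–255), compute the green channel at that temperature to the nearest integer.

M_in = 10⁶/7285 = 137.27; M_out = 137.27 + (+32) = 169.27.
T_out = 10⁶/169.27 = 5907.8 K → 5910 K; t = 59.1.
G = 99.47·ln 59.1 − 161.1 = 99.47·4.0792 − 161.1 = 244.661.
Rounded: 245.

245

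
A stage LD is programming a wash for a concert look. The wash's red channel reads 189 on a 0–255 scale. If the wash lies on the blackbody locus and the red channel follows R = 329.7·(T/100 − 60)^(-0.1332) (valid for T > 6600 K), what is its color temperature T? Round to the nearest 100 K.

12500 K

(t − 60)^(-0.1332) = 189/329.7 = 0.57325.
t − 60 = 0.57325^(1/-0.1332) = 0.57325^(-7.508) = 65.199, so t = 125.199.
T = 100·t = 12520 K → 12500 K to the nearest 100 K.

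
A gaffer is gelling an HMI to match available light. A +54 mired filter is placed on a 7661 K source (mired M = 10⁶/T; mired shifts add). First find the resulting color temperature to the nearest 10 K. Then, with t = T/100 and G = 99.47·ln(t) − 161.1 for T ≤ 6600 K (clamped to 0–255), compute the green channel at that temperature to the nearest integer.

M_in = 10⁶/7661 = 130.53; M_out = 130.53 + (+54) = 184.53.
T_out = 10⁶/184.53 = 5419.1 K → 5420 K; t = 54.2.
G = 99.47·ln 54.2 − 161.1 = 99.47·3.9927 − 161.1 = 236.052.
Rounded: 236.

236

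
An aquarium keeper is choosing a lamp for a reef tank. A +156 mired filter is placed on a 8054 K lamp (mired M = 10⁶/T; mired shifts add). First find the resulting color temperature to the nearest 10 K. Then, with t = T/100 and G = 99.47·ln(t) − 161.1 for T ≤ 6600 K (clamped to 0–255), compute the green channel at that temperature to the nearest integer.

M_in = 10⁶/8054 = 124.16; M_out = 124.16 + (+156) = 280.16.
T_out = 10⁶/280.16 = 3569.4 K → 3570 K; t = 35.7.
G = 99.47·ln 35.7 − 161.1 = 99.47·3.5752 − 161.1 = 194.520.
Rounded: 195.

195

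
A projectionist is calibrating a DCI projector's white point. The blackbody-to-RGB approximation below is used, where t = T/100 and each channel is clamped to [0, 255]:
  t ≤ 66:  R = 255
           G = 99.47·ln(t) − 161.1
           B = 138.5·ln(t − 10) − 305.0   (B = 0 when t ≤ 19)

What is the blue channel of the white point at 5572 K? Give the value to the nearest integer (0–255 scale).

t = 5572/100 = 55.72; the t ≤ 66 branch applies.
B = 138.5·ln(55.72 − 10) − 305.0 = 138.5·ln 45.72 − 305.0 = 138.5·3.8225 − 305.0 = 224.421.
Rounded: 224.

224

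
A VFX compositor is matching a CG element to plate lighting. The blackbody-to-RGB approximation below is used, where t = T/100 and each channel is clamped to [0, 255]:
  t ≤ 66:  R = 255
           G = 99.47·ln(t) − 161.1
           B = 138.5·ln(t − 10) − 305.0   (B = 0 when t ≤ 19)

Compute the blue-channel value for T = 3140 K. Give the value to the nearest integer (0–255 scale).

119

t = 3140/100 = 31.4; the t ≤ 66 branch applies.
B = 138.5·ln(31.4 − 10) − 305.0 = 138.5·ln 21.4 − 305.0 = 138.5·3.0634 − 305.0 = 119.280.
Rounded: 119.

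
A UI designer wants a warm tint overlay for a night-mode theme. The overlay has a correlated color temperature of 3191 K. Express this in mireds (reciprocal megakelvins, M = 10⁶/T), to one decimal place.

313.4 mireds

M = 10⁶ / 3191 = 313.381 → 313.4 mireds.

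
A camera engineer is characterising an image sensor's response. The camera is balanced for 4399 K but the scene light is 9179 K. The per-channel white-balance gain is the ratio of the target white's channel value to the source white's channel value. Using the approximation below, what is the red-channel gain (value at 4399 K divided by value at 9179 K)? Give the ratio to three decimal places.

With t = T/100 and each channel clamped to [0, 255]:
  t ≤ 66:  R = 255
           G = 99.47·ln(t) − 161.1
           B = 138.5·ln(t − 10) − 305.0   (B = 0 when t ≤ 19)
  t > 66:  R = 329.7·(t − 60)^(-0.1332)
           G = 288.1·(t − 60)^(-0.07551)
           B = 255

1.226

At 9179 K (t = 91.79):
  R = 329.7·(91.79 − 60)^(-0.1332) = 329.7·31.79^(-0.1332) = 329.7·0.63080 = 207.976.
At 4399 K (t = 43.99):
  R = 255 by definition for t ≤ 66.
Gain = 255.000 / 207.976 = 1.2261 → 1.226.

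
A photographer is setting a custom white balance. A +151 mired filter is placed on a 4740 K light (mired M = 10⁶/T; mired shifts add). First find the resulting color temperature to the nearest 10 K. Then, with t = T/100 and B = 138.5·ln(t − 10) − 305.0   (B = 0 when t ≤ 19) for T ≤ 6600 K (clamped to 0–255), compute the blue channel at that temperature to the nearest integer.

92

M_in = 10⁶/4740 = 210.97; M_out = 210.97 + (+151) = 361.97.
T_out = 10⁶/361.97 = 2762.7 K → 2760 K; t = 27.6.
B = 138.5·ln(27.6 − 10) − 305.0 = 138.5·ln 17.6 − 305.0 = 138.5·2.8679 − 305.0 = 92.204.
Rounded: 92.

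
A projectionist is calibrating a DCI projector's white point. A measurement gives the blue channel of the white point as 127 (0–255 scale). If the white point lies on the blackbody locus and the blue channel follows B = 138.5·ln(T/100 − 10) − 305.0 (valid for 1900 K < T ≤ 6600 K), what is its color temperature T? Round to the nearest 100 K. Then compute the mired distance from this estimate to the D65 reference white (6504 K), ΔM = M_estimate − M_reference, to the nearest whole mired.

ln(t − 10) = (127 + 305.0) / 138.5 = 3.1191.
t − 10 = e^3.1191 = 22.627, so t = 32.627.
T = 100·t = 3263 K → 3300 K to the nearest 100 K.
M_estimate = 10⁶/3300 = 303.03; M_reference = 10⁶/6504 = 153.75.
ΔM = 303.03 − 153.75 = 149.28 → +149 mireds.

+149 mireds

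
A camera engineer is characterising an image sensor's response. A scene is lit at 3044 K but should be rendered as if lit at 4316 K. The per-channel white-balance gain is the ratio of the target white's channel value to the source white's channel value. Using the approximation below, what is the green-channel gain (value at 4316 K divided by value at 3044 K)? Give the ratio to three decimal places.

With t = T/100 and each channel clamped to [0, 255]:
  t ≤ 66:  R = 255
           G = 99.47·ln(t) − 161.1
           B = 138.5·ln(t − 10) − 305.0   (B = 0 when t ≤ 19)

At 3044 K (t = 30.44):
  G = 99.47·ln 30.44 − 161.1 = 99.47·3.4158 − 161.1 = 178.665.
At 4316 K (t = 43.16):
  G = 99.47·ln 43.16 − 161.1 = 99.47·3.7649 − 161.1 = 213.396.
Gain = 213.396 / 178.665 = 1.1944 → 1.194.

1.194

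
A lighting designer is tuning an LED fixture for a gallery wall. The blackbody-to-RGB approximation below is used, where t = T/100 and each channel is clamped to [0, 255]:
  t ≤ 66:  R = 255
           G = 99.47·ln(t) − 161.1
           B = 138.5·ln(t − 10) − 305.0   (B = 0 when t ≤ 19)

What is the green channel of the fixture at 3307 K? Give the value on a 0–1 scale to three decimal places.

0.733

t = 3307/100 = 33.07; the t ≤ 66 branch applies.
G = 99.47·ln 33.07 − 161.1 = 99.47·3.4986 − 161.1 = 186.908.
On a 0–1 scale: 186.908/255 = 0.7330 → 0.733.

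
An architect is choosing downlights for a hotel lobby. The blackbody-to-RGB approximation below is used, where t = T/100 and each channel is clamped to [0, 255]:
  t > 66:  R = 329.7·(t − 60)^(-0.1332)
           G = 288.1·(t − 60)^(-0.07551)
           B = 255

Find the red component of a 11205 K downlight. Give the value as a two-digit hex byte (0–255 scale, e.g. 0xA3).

t = 11205/100 = 112.05; the t > 66 branch applies.
R = 329.7·(112.05 − 60)^(-0.1332) = 329.7·52.05^(-0.1332) = 329.7·0.59071 = 194.756.
Rounded: 195; in hex, 0xC3.

0xC3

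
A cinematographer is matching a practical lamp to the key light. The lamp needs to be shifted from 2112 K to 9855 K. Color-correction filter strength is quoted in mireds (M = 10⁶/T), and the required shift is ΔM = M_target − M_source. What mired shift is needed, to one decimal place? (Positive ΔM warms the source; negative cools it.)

-372.0 mireds

M_source = 10⁶/2112 = 473.485; M_target = 10⁶/9855 = 101.471.
ΔM = 101.471 − 473.485 = -372.014 → -372.0 mireds, a cooling shift.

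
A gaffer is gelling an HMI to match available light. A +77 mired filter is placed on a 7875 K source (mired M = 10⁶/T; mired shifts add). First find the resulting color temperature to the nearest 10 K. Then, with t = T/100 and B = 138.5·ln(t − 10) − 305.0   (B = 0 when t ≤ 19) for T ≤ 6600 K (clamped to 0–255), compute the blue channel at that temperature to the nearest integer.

M_in = 10⁶/7875 = 126.98; M_out = 126.98 + (+77) = 203.98.
T_out = 10⁶/203.98 = 4902.3 K → 4900 K; t = 49.
B = 138.5·ln(49 − 10) − 305.0 = 138.5·ln 39 − 305.0 = 138.5·3.6636 − 305.0 = 202.403.
Rounded: 202.

202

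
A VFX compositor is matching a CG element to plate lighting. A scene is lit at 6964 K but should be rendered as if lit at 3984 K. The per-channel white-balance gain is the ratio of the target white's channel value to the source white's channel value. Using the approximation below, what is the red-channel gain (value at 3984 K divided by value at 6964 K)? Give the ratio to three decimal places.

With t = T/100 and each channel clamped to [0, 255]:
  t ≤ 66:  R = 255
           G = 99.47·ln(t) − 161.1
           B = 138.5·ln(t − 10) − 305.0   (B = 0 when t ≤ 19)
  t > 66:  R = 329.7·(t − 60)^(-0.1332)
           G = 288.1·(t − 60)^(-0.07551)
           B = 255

At 6964 K (t = 69.64):
  R = 329.7·(69.64 − 60)^(-0.1332) = 329.7·9.64^(-0.1332) = 329.7·0.73947 = 243.803.
At 3984 K (t = 39.84):
  R = 255 by definition for t ≤ 66.
Gain = 255.000 / 243.803 = 1.0459 → 1.046.

1.046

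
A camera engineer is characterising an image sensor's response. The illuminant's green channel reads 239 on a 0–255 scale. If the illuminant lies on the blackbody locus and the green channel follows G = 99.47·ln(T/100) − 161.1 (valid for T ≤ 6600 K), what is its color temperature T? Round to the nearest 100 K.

ln t = (239 + 161.1) / 99.47 = 4.0223.
t = e^4.0223 = 55.830.
T = 100·t = 5583 K → 5600 K to the nearest 100 K.

5600 K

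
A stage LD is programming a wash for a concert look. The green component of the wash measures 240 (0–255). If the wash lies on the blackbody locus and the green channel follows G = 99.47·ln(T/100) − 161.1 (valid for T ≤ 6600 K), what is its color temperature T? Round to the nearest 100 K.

ln t = (240 + 161.1) / 99.47 = 4.0324.
t = e^4.0324 = 56.394.
T = 100·t = 5639 K → 5600 K to the nearest 100 K.

5600 K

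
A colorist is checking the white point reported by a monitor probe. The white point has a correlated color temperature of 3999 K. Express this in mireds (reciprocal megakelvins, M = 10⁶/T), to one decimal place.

250.1 mireds

M = 10⁶ / 3999 = 250.063 → 250.1 mireds.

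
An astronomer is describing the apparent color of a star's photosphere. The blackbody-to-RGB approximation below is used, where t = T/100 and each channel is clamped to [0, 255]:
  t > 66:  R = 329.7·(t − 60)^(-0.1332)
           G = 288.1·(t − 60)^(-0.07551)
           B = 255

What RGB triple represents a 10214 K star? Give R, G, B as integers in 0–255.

R=200, G=217, B=255

t = 10214/100 = 102.14; the t > 66 branch applies.
R = 329.7·(102.14 − 60)^(-0.1332) = 329.7·42.14^(-0.1332) = 329.7·0.60756 = 200.313.
G = 288.1·(102.14 − 60)^(-0.07551) = 288.1·42.14^(-0.07551) = 288.1·0.75391 = 217.201.
B = 255 by definition for t > 66.
Rounded: (200, 217, 255).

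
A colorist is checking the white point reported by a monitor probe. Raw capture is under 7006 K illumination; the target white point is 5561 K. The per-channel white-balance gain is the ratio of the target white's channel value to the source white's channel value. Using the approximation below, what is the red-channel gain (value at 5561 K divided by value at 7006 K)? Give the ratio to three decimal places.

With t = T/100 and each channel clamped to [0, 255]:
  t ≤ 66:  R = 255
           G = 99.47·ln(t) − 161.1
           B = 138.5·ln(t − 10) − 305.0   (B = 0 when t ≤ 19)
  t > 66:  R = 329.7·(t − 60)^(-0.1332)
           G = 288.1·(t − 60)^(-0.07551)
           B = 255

At 7006 K (t = 70.06):
  R = 329.7·(70.06 − 60)^(-0.1332) = 329.7·10.06^(-0.1332) = 329.7·0.73528 = 242.422.
At 5561 K (t = 55.61):
  R = 255 by definition for t ≤ 66.
Gain = 255.000 / 242.422 = 1.0519 → 1.052.

1.052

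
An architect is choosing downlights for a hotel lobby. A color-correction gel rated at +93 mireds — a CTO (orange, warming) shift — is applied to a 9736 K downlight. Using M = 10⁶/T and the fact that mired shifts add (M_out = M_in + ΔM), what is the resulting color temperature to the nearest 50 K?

5100 K

M_in = 10⁶/9736 = 102.71 mireds.
M_out = 102.71 + (+93) = 195.71 mireds.
T_out = 10⁶/195.71 = 5109.6 K → 5100 K.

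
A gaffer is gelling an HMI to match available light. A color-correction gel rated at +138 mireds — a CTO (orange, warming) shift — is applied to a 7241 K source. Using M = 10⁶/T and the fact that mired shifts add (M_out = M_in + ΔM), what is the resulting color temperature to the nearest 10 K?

M_in = 10⁶/7241 = 138.10 mireds.
M_out = 138.10 + (+138) = 276.10 mireds.
T_out = 10⁶/276.10 = 3621.8 K → 3620 K.

3620 K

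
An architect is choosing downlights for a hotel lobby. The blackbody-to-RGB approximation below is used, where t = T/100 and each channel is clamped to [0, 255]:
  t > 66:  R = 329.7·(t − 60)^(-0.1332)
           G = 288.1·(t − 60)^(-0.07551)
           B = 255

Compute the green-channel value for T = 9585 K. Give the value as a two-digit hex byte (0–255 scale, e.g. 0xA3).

0xDC

t = 9585/100 = 95.85; the t > 66 branch applies.
G = 288.1·(95.85 − 60)^(-0.07551) = 288.1·35.85^(-0.07551) = 288.1·0.76317 = 219.869.
Rounded: 220; in hex, 0xDC.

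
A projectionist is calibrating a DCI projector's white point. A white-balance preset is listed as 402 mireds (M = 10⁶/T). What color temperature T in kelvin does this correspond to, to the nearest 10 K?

2490 K

T = 10⁶ / 402 = 2487.56 K → 2490 K.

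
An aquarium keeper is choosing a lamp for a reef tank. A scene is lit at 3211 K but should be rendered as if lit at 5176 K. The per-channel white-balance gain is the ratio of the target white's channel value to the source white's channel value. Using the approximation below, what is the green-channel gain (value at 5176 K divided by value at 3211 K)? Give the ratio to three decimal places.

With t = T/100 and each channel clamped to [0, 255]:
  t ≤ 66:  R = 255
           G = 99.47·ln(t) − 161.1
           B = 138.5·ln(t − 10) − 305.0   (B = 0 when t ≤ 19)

At 3211 K (t = 32.11):
  G = 99.47·ln 32.11 − 161.1 = 99.47·3.4692 − 161.1 = 183.978.
At 5176 K (t = 51.76):
  G = 99.47·ln 51.76 − 161.1 = 99.47·3.9466 − 161.1 = 231.470.
Gain = 231.470 / 183.978 = 1.2581 → 1.258.

1.258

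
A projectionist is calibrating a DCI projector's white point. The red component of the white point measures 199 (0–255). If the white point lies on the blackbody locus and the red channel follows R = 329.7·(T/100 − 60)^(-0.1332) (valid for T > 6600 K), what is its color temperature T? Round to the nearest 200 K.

10400 K

(t − 60)^(-0.1332) = 199/329.7 = 0.60358.
t − 60 = 0.60358^(1/-0.1332) = 0.60358^(-7.508) = 44.273, so t = 104.273.
T = 100·t = 10427 K → 10400 K to the nearest 200 K.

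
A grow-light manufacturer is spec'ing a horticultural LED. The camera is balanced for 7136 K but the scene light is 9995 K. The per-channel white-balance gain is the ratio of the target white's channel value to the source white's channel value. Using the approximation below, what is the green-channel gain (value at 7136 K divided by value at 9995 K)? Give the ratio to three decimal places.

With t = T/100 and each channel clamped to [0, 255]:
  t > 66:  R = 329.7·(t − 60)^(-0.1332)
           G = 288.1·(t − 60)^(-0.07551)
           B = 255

1.100

At 9995 K (t = 99.95):
  G = 288.1·(99.95 − 60)^(-0.07551) = 288.1·39.95^(-0.07551) = 288.1·0.75695 = 218.078.
At 7136 K (t = 71.36):
  G = 288.1·(71.36 − 60)^(-0.07551) = 288.1·11.36^(-0.07551) = 288.1·0.83235 = 239.801.
Gain = 239.801 / 218.078 = 1.0996 → 1.100.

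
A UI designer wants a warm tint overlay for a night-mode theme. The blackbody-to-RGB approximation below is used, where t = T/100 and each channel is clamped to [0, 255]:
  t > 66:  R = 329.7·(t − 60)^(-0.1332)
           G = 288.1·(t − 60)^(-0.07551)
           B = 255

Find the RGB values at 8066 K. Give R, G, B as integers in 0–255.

t = 8066/100 = 80.66; the t > 66 branch applies.
R = 329.7·(80.66 − 60)^(-0.1332) = 329.7·20.66^(-0.1332) = 329.7·0.66807 = 220.264.
G = 288.1·(80.66 − 60)^(-0.07551) = 288.1·20.66^(-0.07551) = 288.1·0.79560 = 229.212.
B = 255 by definition for t > 66.
Rounded: (220, 229, 255).

R=220, G=229, B=255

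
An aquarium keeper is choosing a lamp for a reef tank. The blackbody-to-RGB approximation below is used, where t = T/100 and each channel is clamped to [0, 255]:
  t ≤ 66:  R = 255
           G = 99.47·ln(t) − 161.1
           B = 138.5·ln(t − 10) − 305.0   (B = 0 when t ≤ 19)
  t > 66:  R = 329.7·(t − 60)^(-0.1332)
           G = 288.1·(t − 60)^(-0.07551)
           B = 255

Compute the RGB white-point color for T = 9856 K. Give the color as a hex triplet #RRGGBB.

#CBDBFF

t = 9856/100 = 98.56; the t > 66 branch applies.
R = 329.7·(98.56 − 60)^(-0.1332) = 329.7·38.56^(-0.1332) = 329.7·0.61479 = 202.696.
G = 288.1·(98.56 − 60)^(-0.07551) = 288.1·38.56^(-0.07551) = 288.1·0.75898 = 218.662.
B = 255 by definition for t > 66.
Rounded: (203, 219, 255).
In hex: #CBDBFF.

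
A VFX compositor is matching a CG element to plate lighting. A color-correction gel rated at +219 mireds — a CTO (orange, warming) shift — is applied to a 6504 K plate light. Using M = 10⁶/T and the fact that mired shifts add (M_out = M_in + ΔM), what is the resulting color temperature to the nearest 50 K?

M_in = 10⁶/6504 = 153.75 mireds.
M_out = 153.75 + (+219) = 372.75 mireds.
T_out = 10⁶/372.75 = 2682.8 K → 2700 K.

2700 K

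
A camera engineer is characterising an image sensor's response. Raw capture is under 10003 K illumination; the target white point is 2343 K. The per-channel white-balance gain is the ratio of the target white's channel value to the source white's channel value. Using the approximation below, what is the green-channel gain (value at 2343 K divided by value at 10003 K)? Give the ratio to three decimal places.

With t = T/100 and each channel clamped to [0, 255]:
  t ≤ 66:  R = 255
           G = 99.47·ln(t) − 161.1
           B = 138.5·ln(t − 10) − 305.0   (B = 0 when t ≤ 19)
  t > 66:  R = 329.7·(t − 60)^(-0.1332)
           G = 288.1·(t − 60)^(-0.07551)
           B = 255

0.700

At 10003 K (t = 100.03):
  G = 288.1·(100.03 − 60)^(-0.07551) = 288.1·40.03^(-0.07551) = 288.1·0.75684 = 218.045.
At 2343 K (t = 23.43):
  G = 99.47·ln 23.43 − 161.1 = 99.47·3.1540 − 161.1 = 152.630.
Gain = 152.630 / 218.045 = 0.7000 → 0.700.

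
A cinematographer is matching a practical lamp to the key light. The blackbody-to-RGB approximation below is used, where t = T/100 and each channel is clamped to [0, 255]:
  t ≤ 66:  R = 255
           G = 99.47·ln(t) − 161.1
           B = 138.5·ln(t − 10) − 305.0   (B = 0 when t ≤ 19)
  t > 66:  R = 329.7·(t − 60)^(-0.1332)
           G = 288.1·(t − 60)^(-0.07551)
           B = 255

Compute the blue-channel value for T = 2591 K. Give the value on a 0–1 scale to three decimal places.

t = 2591/100 = 25.91; the t ≤ 66 branch applies.
B = 138.5·ln(25.91 − 10) − 305.0 = 138.5·ln 15.91 − 305.0 = 138.5·2.7669 − 305.0 = 78.222.
On a 0–1 scale: 78.222/255 = 0.3068 → 0.307.

0.307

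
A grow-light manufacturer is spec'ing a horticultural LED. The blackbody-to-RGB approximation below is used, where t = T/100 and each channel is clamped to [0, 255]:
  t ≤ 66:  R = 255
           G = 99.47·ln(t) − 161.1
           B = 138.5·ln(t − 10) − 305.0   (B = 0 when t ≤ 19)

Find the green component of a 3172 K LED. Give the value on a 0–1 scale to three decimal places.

t = 3172/100 = 31.72; the t ≤ 66 branch applies.
G = 99.47·ln 31.72 − 161.1 = 99.47·3.4569 − 161.1 = 182.763.
On a 0–1 scale: 182.763/255 = 0.7167 → 0.717.

0.717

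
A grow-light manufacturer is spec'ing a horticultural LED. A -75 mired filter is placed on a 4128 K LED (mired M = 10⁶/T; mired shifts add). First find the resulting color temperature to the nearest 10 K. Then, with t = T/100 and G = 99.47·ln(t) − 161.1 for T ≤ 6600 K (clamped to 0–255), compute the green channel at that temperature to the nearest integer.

246

M_in = 10⁶/4128 = 242.25; M_out = 242.25 + (-75) = 167.25.
T_out = 10⁶/167.25 = 5979.1 K → 5980 K; t = 59.8.
G = 99.47·ln 59.8 − 161.1 = 99.47·4.0910 − 161.1 = 245.832.
Rounded: 246.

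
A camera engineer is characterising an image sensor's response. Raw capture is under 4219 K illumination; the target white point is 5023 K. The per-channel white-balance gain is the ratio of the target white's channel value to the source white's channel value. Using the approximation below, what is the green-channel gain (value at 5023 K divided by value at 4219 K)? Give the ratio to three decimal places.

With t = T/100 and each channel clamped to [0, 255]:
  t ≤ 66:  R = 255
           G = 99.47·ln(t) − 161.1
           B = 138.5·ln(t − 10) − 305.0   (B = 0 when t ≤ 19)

1.082

At 4219 K (t = 42.19):
  G = 99.47·ln 42.19 − 161.1 = 99.47·3.7422 − 161.1 = 211.135.
At 5023 K (t = 50.23):
  G = 99.47·ln 50.23 − 161.1 = 99.47·3.9166 − 161.1 = 228.485.
Gain = 228.485 / 211.135 = 1.0822 → 1.082.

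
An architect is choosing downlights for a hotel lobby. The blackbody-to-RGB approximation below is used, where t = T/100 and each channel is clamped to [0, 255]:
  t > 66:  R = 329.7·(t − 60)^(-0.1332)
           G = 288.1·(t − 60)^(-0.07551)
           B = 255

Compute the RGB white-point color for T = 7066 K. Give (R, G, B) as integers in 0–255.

(241, 241, 255)

t = 7066/100 = 70.66; the t > 66 branch applies.
R = 329.7·(70.66 − 60)^(-0.1332) = 329.7·10.66^(-0.1332) = 329.7·0.72963 = 240.559.
G = 288.1·(70.66 − 60)^(-0.07551) = 288.1·10.66^(-0.07551) = 288.1·0.83636 = 240.956.
B = 255 by definition for t > 66.
Rounded: (241, 241, 255).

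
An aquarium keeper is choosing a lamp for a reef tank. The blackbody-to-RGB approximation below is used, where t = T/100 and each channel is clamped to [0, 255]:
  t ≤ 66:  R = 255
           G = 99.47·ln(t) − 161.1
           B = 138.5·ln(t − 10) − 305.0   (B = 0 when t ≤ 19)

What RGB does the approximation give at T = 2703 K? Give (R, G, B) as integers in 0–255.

t = 2703/100 = 27.03; the t ≤ 66 branch applies.
R = 255 by definition for t ≤ 66.
G = 99.47·ln 27.03 − 161.1 = 99.47·3.2969 − 161.1 = 166.847.
B = 138.5·ln(27.03 − 10) − 305.0 = 138.5·ln 17.03 − 305.0 = 138.5·2.8350 − 305.0 = 87.644.
Rounded: (255, 167, 88).

(255, 167, 88)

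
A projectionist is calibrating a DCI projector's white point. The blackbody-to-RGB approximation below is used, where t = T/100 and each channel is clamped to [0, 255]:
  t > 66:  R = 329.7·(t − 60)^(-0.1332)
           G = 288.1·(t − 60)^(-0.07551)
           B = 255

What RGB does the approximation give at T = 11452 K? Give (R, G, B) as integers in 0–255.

t = 11452/100 = 114.52; the t > 66 branch applies.
R = 329.7·(114.52 − 60)^(-0.1332) = 329.7·54.52^(-0.1332) = 329.7·0.58707 = 193.557.
G = 288.1·(114.52 − 60)^(-0.07551) = 288.1·54.52^(-0.07551) = 288.1·0.73939 = 213.018.
B = 255 by definition for t > 66.
Rounded: (194, 213, 255).

(194, 213, 255)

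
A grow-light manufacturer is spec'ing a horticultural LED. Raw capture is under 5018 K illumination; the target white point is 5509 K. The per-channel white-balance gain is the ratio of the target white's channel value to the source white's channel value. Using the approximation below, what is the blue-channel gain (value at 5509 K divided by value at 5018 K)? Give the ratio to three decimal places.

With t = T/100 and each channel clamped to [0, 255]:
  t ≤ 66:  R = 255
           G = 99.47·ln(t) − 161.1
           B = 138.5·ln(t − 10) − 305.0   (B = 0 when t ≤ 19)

At 5018 K (t = 50.18):
  B = 138.5·ln(50.18 − 10) − 305.0 = 138.5·ln 40.18 − 305.0 = 138.5·3.6934 − 305.0 = 206.532.
At 5509 K (t = 55.09):
  B = 138.5·ln(55.09 − 10) − 305.0 = 138.5·ln 45.09 − 305.0 = 138.5·3.8087 − 305.0 = 222.499.
Gain = 222.499 / 206.532 = 1.0773 → 1.077.

1.077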